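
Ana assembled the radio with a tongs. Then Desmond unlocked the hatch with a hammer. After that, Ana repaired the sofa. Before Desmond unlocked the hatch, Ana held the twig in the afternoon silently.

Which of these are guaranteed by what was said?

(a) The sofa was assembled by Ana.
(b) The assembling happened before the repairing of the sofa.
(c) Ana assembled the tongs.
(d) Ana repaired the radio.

(a) Not entailed — Ana assembled the radio, not the sofa; the sofa belongs to the repairing event.
(b) Entailed — the narrative places the assembling before the repairing.
(c) Not entailed — the tongs is the instrument, not what was assembled.
(d) Not entailed — Ana repaired the sofa, not the radio; the radio belongs to the assembling event.

(b)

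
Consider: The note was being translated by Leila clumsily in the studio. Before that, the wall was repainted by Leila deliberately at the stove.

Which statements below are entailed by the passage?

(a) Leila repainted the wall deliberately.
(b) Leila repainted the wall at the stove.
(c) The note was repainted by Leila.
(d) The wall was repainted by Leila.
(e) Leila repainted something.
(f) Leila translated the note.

(a) Entailed — every conjunct here is already in the original repainting event.
(b) Entailed — the original entails any weakening of itself; this just drops 'deliberately'.
(c) Not entailed — Leila repainted the wall, not the note; the note belongs to the translating event.
(d) Entailed — the original entails any weakening of itself; this just drops 'deliberately', 'at the stove'.
(e) Entailed — the original entails any weakening of itself; this just drops 'deliberately', 'at the stove' and generalizes the patient.
(f) Not entailed — 'was translating' is progressive on an accomplishment; it does not entail the completed 'translated'.

(a), (b), (d), (e)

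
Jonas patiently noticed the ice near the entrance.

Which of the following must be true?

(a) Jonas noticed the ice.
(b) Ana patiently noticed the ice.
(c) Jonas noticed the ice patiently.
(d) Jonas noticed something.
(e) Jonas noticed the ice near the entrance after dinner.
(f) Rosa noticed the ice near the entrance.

(a) Entailed — every conjunct here is already in the original noticing event.
(b) Not entailed — the passage has Jonas noticing the ice, not Ana.
(c) Entailed — dropping 'near the entrance' leaves a sub-description the original still satisfies.
(d) Entailed — this follows by dropping conjuncts from the noticing event's description.
(e) Not entailed — 'after dinner' adds information not in the original event.
(f) Not entailed — the passage has Jonas noticing the ice, not Rosa.

(a), (c), (d)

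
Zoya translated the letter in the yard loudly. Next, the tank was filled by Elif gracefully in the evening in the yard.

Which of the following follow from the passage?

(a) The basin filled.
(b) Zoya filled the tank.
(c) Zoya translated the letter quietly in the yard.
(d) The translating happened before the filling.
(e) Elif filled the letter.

(d)

(a) Not entailed — the tank is what filled, not the basin.
(b) Not entailed — the passage has Elif filling the tank, not Zoya.
(c) Not entailed — 'quietly' adds a manner not in (and inconsistent with) the original.
(d) Entailed — the narrative places the translating before the filling.
(e) Not entailed — Elif filled the tank, not the letter; the letter belongs to the translating event.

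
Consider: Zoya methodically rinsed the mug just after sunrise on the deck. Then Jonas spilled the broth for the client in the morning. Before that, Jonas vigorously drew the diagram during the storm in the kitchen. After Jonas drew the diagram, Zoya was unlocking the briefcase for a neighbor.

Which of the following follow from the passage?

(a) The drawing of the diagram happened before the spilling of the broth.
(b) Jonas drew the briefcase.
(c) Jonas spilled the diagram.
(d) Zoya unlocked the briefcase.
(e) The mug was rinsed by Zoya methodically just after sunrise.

(a), (e)

(a) Entailed — the narrative places the drawing before the spilling.
(b) Not entailed — Jonas drew the diagram, not the briefcase; the briefcase belongs to the unlocking event.
(c) Not entailed — Jonas spilled the broth, not the diagram; the diagram belongs to the drawing event.
(d) Not entailed — 'was unlocking' is progressive on an accomplishment; it does not entail the completed 'unlocked'.
(e) Entailed — the original entails any weakening of itself; this just drops 'on the deck'.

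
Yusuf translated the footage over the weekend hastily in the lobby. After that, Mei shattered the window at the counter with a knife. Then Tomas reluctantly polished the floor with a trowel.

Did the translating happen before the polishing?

yes

The narrative orders the translating before the polishing.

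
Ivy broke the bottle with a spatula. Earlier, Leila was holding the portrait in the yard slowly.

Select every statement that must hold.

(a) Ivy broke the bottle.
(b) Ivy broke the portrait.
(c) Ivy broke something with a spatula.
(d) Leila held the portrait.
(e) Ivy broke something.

(a) Entailed — dropping 'with a spatula' leaves a sub-description the original still satisfies.
(b) Not entailed — Ivy broke the bottle, not the portrait; the portrait belongs to the holding event.
(c) Entailed — generalizing the patient leaves a sub-description the original still satisfies.
(d) Entailed — 'hold' is an activity; 'was holding' entails that some holding happened, so 'held' holds.
(e) Entailed — this follows by dropping conjuncts from the breaking event's description.

(a), (c), (d), (e)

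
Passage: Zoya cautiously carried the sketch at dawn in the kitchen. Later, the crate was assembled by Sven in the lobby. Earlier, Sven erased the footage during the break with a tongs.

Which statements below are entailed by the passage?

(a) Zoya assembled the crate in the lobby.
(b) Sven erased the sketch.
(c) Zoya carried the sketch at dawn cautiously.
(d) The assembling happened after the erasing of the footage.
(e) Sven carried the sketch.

(c), (d)

(a) Not entailed — the passage has Sven assembling the crate, not Zoya.
(b) Not entailed — Sven erased the footage, not the sketch; the sketch belongs to the carrying event.
(c) Entailed — this follows by dropping conjuncts from the carrying event's description.
(d) Entailed — the narrative places the erasing before the assembling.
(e) Not entailed — the passage has Zoya carrying the sketch, not Sven.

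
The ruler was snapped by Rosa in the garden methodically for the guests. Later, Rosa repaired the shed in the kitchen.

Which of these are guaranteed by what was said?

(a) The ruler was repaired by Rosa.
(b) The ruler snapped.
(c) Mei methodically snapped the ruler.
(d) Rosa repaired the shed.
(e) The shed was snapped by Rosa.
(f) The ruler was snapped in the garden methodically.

(a) Not entailed — Rosa repaired the shed, not the ruler; the ruler belongs to the snapping event.
(b) Entailed — 'Rosa snapped the ruler' is causative; it entails the inchoative 'the ruler snapped'.
(c) Not entailed — the passage has Rosa snapping the ruler, not Mei.
(d) Entailed — this follows by dropping conjuncts from the repairing event's description.
(e) Not entailed — Rosa snapped the ruler, not the shed; the shed belongs to the repairing event.
(f) Entailed — dropping 'for the guests' and generalizing the agent leaves a sub-description the original still satisfies.

(b), (d), (f)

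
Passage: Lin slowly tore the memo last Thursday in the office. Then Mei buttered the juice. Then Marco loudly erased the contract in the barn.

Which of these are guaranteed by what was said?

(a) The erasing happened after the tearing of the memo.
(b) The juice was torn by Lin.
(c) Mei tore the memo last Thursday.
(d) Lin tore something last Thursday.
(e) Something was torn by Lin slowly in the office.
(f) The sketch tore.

(a) Entailed — the narrative places the tearing before the erasing.
(b) Not entailed — Lin tore the memo, not the juice; the juice belongs to the buttering event.
(c) Not entailed — the passage has Lin tearing the memo, not Mei.
(d) Entailed — every conjunct here is already in the original tearing event.
(e) Entailed — dropping 'last Thursday' and generalizing the patient leaves a sub-description the original still satisfies.
(f) Not entailed — the memo is what tore, not the sketch.

(a), (d), (e)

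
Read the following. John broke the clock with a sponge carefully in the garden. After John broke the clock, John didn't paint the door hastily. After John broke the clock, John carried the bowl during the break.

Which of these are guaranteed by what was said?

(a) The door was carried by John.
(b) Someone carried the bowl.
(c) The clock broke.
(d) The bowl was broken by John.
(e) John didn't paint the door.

(b), (c)

(a) Not entailed — John carried the bowl, not the door; the door belongs to the painting event.
(b) Entailed — the original entails any weakening of itself; this just drops 'during the break' and generalizes the agent.
(c) Entailed — 'John broke the clock' is causative; it entails the inchoative 'the clock broke'.
(d) Not entailed — John broke the clock, not the bowl; the bowl belongs to the carrying event.
(e) Not entailed — dropping 'hastily' under negation is not valid — the original leaves open that John painted the door some other way.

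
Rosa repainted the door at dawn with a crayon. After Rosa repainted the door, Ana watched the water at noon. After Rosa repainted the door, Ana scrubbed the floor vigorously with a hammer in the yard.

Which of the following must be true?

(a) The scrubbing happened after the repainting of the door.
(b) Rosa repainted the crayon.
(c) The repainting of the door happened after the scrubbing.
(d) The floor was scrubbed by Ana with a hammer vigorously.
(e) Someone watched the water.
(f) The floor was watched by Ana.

(a) Entailed — the narrative places the repainting before the scrubbing.
(b) Not entailed — the crayon is the instrument, not what was repainted.
(c) Not entailed — the narrative places the repainting before the scrubbing, not after.
(d) Entailed — this follows by dropping conjuncts from the scrubbing event's description.
(e) Entailed — the original entails any weakening of itself; this just drops 'at noon' and generalizes the agent.
(f) Not entailed — Ana watched the water, not the floor; the floor belongs to the scrubbing event.

(a), (d), (e)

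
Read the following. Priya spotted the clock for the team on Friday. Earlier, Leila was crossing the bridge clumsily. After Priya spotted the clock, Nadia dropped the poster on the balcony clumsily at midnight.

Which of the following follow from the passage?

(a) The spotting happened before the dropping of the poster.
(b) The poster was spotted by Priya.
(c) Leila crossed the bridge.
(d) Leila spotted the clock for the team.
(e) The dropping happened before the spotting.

(a) Entailed — the narrative places the spotting before the dropping.
(b) Not entailed — Priya spotted the clock, not the poster; the poster belongs to the dropping event.
(c) Not entailed — 'was crossing' is progressive on an accomplishment; it does not entail the completed 'crossed'.
(d) Not entailed — the passage has Priya spotting the clock, not Leila.
(e) Not entailed — the narrative places the spotting before the dropping, not after.

(a)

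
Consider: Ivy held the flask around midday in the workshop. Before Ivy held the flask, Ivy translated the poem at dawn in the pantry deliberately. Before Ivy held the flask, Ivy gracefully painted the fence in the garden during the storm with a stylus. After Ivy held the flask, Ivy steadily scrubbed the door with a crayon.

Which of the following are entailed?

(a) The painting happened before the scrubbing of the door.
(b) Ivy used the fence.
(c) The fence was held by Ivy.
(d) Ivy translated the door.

(a) Entailed — the narrative places the painting before the scrubbing.
(b) Not entailed — the fence is the patient, not an instrument — Ivy used a stylus.
(c) Not entailed — Ivy held the flask, not the fence; the fence belongs to the painting event.
(d) Not entailed — Ivy translated the poem, not the door; the door belongs to the scrubbing event.

(a)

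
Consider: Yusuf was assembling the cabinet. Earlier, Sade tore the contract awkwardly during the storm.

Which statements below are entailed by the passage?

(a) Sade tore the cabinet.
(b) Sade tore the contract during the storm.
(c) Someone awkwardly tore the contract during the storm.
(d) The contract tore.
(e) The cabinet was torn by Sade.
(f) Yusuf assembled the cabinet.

(b), (c), (d)

(a) Not entailed — Sade tore the contract, not the cabinet; the cabinet belongs to the assembling event.
(b) Entailed — dropping 'awkwardly' leaves a sub-description the original still satisfies.
(c) Entailed — generalizing the agent leaves a sub-description the original still satisfies.
(d) Entailed — 'Sade tore the contract' is causative; it entails the inchoative 'the contract tore'.
(e) Not entailed — Sade tore the contract, not the cabinet; the cabinet belongs to the assembling event.
(f) Not entailed — 'was assembling' is progressive on an accomplishment; it does not entail the completed 'assembled'.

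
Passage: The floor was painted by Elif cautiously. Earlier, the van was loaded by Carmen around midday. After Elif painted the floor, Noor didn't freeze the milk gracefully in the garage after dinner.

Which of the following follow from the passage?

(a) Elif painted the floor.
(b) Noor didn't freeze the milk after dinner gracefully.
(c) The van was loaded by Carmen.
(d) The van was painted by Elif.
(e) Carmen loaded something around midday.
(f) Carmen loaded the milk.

(a), (c), (e)

(a) Entailed — the original entails any weakening of itself; this just drops 'cautiously'.
(b) Not entailed — dropping 'in the garage' under negation is not valid — the original leaves open that Noor froze the milk some other way.
(c) Entailed — this follows by dropping conjuncts from the loading event's description.
(d) Not entailed — Elif painted the floor, not the van; the van belongs to the loading event.
(e) Entailed — the original entails any weakening of itself; this just generalizes the patient.
(f) Not entailed — Carmen loaded the van, not the milk; the milk belongs to the freezing event.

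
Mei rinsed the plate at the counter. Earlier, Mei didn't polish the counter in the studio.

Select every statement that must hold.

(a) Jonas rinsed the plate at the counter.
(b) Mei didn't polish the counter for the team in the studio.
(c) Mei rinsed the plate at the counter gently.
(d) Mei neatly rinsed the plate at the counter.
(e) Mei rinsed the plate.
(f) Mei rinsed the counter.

(a) Not entailed — the passage has Mei rinsing the plate, not Jonas.
(b) Entailed — under negation, adding a further restriction is entailed: if no such polishing event occurred, none occurred for the team either.
(c) Not entailed — 'gently' adds information not in the original event.
(d) Not entailed — 'neatly' adds information not in the original event.
(e) Entailed — every conjunct here is already in the original rinsing event.
(f) Not entailed — Mei rinsed the plate, not the counter; the counter belongs to the polishing event.

(b), (e)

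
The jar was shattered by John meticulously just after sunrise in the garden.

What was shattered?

the jar

'the jar' marks the patient of the shattering event.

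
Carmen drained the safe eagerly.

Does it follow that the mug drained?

no

Nothing is said about any mug; only the safe is affected.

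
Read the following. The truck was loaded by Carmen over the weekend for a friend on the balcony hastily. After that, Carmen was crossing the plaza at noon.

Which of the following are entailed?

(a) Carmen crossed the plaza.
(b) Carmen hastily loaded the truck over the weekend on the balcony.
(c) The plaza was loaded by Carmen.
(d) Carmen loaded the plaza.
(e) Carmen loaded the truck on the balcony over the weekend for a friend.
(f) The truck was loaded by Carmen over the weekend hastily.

(b), (e), (f)

(a) Not entailed — 'was crossing' is progressive on an accomplishment; it does not entail the completed 'crossed'.
(b) Entailed — this follows by dropping conjuncts from the loading event's description.
(c) Not entailed — Carmen loaded the truck, not the plaza; the plaza belongs to the crossing event.
(d) Not entailed — Carmen loaded the truck, not the plaza; the plaza belongs to the crossing event.
(e) Entailed — this follows by dropping conjuncts from the loading event's description.
(f) Entailed — every conjunct here is already in the original loading event.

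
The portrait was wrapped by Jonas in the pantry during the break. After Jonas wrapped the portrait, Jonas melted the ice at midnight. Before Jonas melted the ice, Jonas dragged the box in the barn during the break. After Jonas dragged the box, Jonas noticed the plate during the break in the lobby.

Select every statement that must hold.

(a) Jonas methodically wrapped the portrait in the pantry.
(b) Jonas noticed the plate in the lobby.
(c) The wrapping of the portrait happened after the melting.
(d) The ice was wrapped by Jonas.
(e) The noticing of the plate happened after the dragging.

(a) Not entailed — 'methodically' adds information not in the original event.
(b) Entailed — the original entails any weakening of itself; this just drops 'during the break'.
(c) Not entailed — the narrative places the wrapping before the melting, not after.
(d) Not entailed — Jonas wrapped the portrait, not the ice; the ice belongs to the melting event.
(e) Entailed — the narrative places the dragging before the noticing.

(b), (e)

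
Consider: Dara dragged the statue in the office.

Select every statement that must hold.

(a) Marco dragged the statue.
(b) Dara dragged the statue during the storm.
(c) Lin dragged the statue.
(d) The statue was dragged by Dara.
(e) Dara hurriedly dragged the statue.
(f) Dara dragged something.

(a) Not entailed — the passage has Dara dragging the statue, not Marco.
(b) Not entailed — 'during the storm' adds information not in the original event.
(c) Not entailed — the passage has Dara dragging the statue, not Lin.
(d) Entailed — this follows by dropping conjuncts from the dragging event's description.
(e) Not entailed — 'hurriedly' adds information not in the original event.
(f) Entailed — the original entails any weakening of itself; this just drops 'in the office' and generalizes the patient.

(d), (f)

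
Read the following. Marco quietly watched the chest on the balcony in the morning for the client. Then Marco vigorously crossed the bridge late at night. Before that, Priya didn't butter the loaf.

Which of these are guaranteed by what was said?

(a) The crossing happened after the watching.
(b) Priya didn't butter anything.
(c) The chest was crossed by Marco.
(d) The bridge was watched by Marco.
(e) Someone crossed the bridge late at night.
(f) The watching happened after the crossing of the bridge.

(a), (e)

(a) Entailed — the narrative places the watching before the crossing.
(b) Not entailed — the original only denies this specific event; Priya may have buttered something else.
(c) Not entailed — Marco crossed the bridge, not the chest; the chest belongs to the watching event.
(d) Not entailed — Marco watched the chest, not the bridge; the bridge belongs to the crossing event.
(e) Entailed — dropping 'vigorously' and generalizing the agent leaves a sub-description the original still satisfies.
(f) Not entailed — the narrative places the watching before the crossing, not after.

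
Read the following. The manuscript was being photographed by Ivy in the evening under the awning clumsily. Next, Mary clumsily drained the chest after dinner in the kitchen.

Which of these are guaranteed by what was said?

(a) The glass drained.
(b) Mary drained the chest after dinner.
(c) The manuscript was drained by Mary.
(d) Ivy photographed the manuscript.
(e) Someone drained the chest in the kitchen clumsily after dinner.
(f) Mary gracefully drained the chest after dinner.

(b), (e)

(a) Not entailed — the chest is what drained, not the glass.
(b) Entailed — this follows by dropping conjuncts from the draining event's description.
(c) Not entailed — Mary drained the chest, not the manuscript; the manuscript belongs to the photographing event.
(d) Not entailed — 'was photographing' is progressive on an accomplishment; it does not entail the completed 'photographed'.
(e) Entailed — every conjunct here is already in the original draining event.
(f) Not entailed — 'gracefully' adds a manner not in (and inconsistent with) the original.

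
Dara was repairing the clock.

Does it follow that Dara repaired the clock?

'was repairing' is progressive; for an accomplishment like 'repair the clock', it doesn't entail completion.

no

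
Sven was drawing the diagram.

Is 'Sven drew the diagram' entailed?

no

'was drawing' is progressive; for an accomplishment like 'draw the diagram', it doesn't entail completion.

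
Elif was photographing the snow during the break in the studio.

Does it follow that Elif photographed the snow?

no

'was photographing' is progressive; for an accomplishment like 'photograph the snow', it doesn't entail completion.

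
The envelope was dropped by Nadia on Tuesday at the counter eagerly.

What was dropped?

'the envelope' marks the patient of the dropping event.

the envelope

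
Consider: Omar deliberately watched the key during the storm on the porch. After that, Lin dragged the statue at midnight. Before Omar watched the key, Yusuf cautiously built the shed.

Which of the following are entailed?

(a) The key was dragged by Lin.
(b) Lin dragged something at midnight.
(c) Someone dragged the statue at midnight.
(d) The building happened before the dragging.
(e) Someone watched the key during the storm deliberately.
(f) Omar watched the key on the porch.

(a) Not entailed — Lin dragged the statue, not the key; the key belongs to the watching event.
(b) Entailed — generalizing the patient leaves a sub-description the original still satisfies.
(c) Entailed — generalizing the agent leaves a sub-description the original still satisfies.
(d) Entailed — the narrative places the building before the dragging.
(e) Entailed — the original entails any weakening of itself; this just drops 'on the porch' and generalizes the agent.
(f) Entailed — this follows by dropping conjuncts from the watching event's description.

(b), (c), (d), (e), (f)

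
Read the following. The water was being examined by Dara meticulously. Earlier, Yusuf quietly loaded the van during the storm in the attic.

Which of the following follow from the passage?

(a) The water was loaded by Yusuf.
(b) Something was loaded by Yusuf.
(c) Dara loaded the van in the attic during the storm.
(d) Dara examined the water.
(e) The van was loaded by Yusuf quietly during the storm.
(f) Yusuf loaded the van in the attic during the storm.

(b), (d), (e), (f)

(a) Not entailed — Yusuf loaded the van, not the water; the water belongs to the examining event.
(b) Entailed — this follows by dropping conjuncts from the loading event's description.
(c) Not entailed — the passage has Yusuf loading the van, not Dara.
(d) Entailed — 'examine' is an activity; 'was examining' entails that some examining happened, so 'examined' holds.
(e) Entailed — every conjunct here is already in the original loading event.
(f) Entailed — dropping 'quietly' leaves a sub-description the original still satisfies.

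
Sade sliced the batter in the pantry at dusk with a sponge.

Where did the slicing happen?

'in the pantry' marks the location of the slicing event.

in the pantry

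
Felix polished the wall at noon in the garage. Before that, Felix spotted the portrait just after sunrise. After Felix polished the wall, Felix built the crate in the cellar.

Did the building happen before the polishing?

The narrative orders the polishing before the building.

no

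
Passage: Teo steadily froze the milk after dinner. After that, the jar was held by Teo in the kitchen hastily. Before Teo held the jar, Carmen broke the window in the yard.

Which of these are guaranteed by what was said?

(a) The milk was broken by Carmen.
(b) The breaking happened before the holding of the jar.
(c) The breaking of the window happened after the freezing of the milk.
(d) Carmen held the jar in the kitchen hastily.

(a) Not entailed — Carmen broke the window, not the milk; the milk belongs to the freezing event.
(b) Entailed — the narrative places the breaking before the holding.
(c) Not entailed — the narrative doesn't order the freezing relative to the breaking.
(d) Not entailed — the passage has Teo holding the jar, not Carmen.

(b)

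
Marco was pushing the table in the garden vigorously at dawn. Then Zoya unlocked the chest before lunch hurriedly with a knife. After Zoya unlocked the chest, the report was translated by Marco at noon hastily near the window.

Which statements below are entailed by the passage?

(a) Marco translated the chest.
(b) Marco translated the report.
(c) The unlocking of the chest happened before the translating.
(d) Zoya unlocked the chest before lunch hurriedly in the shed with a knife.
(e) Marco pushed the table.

(b), (c), (e)

(a) Not entailed — Marco translated the report, not the chest; the chest belongs to the unlocking event.
(b) Entailed — every conjunct here is already in the original translating event.
(c) Entailed — the narrative places the unlocking before the translating.
(d) Not entailed — 'in the shed' adds information not in the original event.
(e) Entailed — 'push' is an activity; 'was pushing' entails that some pushing happened, so 'pushed' holds.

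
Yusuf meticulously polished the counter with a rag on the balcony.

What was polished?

'the counter' marks the patient of the polishing event.

the counter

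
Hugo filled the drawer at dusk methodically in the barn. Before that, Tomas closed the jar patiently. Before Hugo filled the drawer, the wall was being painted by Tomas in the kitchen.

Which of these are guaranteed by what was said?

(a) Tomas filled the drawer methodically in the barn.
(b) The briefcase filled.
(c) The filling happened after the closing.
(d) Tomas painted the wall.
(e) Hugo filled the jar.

(a) Not entailed — the passage has Hugo filling the drawer, not Tomas.
(b) Not entailed — the drawer is what filled, not the briefcase.
(c) Entailed — the narrative places the closing before the filling.
(d) Not entailed — 'was painting' is progressive on an accomplishment; it does not entail the completed 'painted'.
(e) Not entailed — Hugo filled the drawer, not the jar; the jar belongs to the closing event.

(c)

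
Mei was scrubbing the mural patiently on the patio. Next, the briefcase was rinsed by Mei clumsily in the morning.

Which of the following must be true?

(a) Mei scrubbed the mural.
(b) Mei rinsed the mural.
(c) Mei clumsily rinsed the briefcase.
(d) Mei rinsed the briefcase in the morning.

(a), (c), (d)

(a) Entailed — 'scrub' is an activity; 'was scrubbing' entails that some scrubbing happened, so 'scrubbed' holds.
(b) Not entailed — Mei rinsed the briefcase, not the mural; the mural belongs to the scrubbing event.
(c) Entailed — the original entails any weakening of itself; this just drops 'in the morning'.
(d) Entailed — the original entails any weakening of itself; this just drops 'clumsily'.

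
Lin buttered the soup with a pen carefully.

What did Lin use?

a pen

'with a pen' marks the instrument of the buttering event.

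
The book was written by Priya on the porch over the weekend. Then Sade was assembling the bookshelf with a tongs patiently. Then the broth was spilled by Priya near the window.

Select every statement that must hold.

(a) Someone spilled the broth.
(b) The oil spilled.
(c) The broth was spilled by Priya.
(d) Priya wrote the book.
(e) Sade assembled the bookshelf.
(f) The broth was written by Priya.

(a), (c), (d)

(a) Entailed — every conjunct here is already in the original spilling event.
(b) Not entailed — the broth is what spilled, not the oil.
(c) Entailed — dropping 'near the window' leaves a sub-description the original still satisfies.
(d) Entailed — the original entails any weakening of itself; this just drops 'over the weekend', 'on the porch'.
(e) Not entailed — 'was assembling' is progressive on an accomplishment; it does not entail the completed 'assembled'.
(f) Not entailed — Priya wrote the book, not the broth; the broth belongs to the spilling event.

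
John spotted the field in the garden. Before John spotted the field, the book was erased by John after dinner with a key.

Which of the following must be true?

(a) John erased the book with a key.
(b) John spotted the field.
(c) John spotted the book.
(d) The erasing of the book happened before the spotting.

(a), (b), (d)

(a) Entailed — this follows by dropping conjuncts from the erasing event's description.
(b) Entailed — every conjunct here is already in the original spotting event.
(c) Not entailed — John spotted the field, not the book; the book belongs to the erasing event.
(d) Entailed — the narrative places the erasing before the spotting.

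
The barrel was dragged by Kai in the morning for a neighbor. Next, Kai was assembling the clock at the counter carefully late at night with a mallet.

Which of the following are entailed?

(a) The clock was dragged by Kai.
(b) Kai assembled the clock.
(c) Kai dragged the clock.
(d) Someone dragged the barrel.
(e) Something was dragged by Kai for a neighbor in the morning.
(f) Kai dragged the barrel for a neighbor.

(d), (e), (f)

(a) Not entailed — Kai dragged the barrel, not the clock; the clock belongs to the assembling event.
(b) Not entailed — 'was assembling' is progressive on an accomplishment; it does not entail the completed 'assembled'.
(c) Not entailed — Kai dragged the barrel, not the clock; the clock belongs to the assembling event.
(d) Entailed — this follows by dropping conjuncts from the dragging event's description.
(e) Entailed — this follows by dropping conjuncts from the dragging event's description.
(f) Entailed — this follows by dropping conjuncts from the dragging event's description.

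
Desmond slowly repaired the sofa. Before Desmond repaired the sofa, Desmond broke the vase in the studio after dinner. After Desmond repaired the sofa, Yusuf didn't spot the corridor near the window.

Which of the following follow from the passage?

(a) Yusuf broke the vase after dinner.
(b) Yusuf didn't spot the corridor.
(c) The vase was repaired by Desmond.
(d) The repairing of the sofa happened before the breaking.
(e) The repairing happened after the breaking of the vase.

(e)

(a) Not entailed — the passage has Desmond breaking the vase, not Yusuf.
(b) Not entailed — dropping 'near the window' under negation is not valid — the original leaves open that Yusuf spotted the corridor some other way.
(c) Not entailed — Desmond repaired the sofa, not the vase; the vase belongs to the breaking event.
(d) Not entailed — the narrative places the breaking before the repairing, not after.
(e) Entailed — the narrative places the breaking before the repairing.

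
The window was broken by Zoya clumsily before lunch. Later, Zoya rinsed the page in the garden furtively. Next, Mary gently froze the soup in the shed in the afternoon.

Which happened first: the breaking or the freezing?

The connectives place the breaking before the freezing.

the breaking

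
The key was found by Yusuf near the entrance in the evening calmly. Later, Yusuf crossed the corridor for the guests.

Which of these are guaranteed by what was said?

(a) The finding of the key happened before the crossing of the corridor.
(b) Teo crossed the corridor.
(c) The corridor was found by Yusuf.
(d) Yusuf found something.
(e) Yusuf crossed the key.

(a) Entailed — the narrative places the finding before the crossing.
(b) Not entailed — the passage has Yusuf crossing the corridor, not Teo.
(c) Not entailed — Yusuf found the key, not the corridor; the corridor belongs to the crossing event.
(d) Entailed — the original entails any weakening of itself; this just drops 'in the evening', 'calmly', 'near the entrance' and generalizes the patient.
(e) Not entailed — Yusuf crossed the corridor, not the key; the key belongs to the finding event.

(a), (d)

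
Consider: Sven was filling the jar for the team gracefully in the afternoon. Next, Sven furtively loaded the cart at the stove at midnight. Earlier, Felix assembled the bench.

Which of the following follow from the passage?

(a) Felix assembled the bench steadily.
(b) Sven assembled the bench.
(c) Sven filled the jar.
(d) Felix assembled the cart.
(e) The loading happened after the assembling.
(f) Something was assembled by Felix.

(a) Not entailed — 'steadily' adds information not in the original event.
(b) Not entailed — the passage has Felix assembling the bench, not Sven.
(c) Not entailed — 'was filling' is progressive on an accomplishment; it does not entail the completed 'filled'.
(d) Not entailed — Felix assembled the bench, not the cart; the cart belongs to the loading event.
(e) Entailed — the narrative places the assembling before the loading.
(f) Entailed — this follows by dropping conjuncts from the assembling event's description.

(e), (f)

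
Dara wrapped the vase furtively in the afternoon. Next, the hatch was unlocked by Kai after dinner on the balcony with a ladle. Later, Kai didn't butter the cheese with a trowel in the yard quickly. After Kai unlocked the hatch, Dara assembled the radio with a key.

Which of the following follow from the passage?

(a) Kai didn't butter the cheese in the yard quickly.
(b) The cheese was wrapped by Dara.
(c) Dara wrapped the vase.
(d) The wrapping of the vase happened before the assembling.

(a) Not entailed — dropping 'with a trowel' under negation is not valid — the original leaves open that Kai buttered the cheese some other way.
(b) Not entailed — Dara wrapped the vase, not the cheese; the cheese belongs to the buttering event.
(c) Entailed — dropping 'furtively', 'in the afternoon' leaves a sub-description the original still satisfies.
(d) Entailed — the narrative places the wrapping before the assembling.

(c), (d)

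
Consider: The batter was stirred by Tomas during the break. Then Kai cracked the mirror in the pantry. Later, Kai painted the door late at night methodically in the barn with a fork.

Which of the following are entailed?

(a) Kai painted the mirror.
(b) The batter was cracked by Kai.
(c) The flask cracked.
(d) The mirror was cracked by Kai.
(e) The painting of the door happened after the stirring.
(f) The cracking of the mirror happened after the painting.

(a) Not entailed — Kai painted the door, not the mirror; the mirror belongs to the cracking event.
(b) Not entailed — Kai cracked the mirror, not the batter; the batter belongs to the stirring event.
(c) Not entailed — the mirror is what cracked, not the flask.
(d) Entailed — every conjunct here is already in the original cracking event.
(e) Entailed — the narrative places the stirring before the painting.
(f) Not entailed — the narrative places the cracking before the painting, not after.

(d), (e)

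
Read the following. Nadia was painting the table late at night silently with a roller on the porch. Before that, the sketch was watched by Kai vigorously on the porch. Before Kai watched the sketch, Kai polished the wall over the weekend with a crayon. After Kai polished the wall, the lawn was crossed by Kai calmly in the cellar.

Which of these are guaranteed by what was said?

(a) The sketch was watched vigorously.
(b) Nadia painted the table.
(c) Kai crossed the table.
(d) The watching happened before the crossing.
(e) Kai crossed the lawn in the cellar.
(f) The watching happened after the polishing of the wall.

(a), (e), (f)

(a) Entailed — every conjunct here is already in the original watching event.
(b) Not entailed — 'was painting' is progressive on an accomplishment; it does not entail the completed 'painted'.
(c) Not entailed — Kai crossed the lawn, not the table; the table belongs to the painting event.
(d) Not entailed — the narrative doesn't order the watching relative to the crossing.
(e) Entailed — this follows by dropping conjuncts from the crossing event's description.
(f) Entailed — the narrative places the polishing before the watching.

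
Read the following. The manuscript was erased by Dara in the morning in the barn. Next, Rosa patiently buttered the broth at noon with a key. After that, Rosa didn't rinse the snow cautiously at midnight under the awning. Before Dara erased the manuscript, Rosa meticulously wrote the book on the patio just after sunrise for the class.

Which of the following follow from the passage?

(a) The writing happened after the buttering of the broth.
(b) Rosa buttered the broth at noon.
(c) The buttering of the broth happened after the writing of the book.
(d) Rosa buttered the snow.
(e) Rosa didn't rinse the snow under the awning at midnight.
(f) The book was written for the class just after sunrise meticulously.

(b), (c), (f)

(a) Not entailed — the narrative places the writing before the buttering, not after.
(b) Entailed — this follows by dropping conjuncts from the buttering event's description.
(c) Entailed — the narrative places the writing before the buttering.
(d) Not entailed — Rosa buttered the broth, not the snow; the snow belongs to the rinsing event.
(e) Not entailed — dropping 'cautiously' under negation is not valid — the original leaves open that Rosa rinsed the snow some other way.
(f) Entailed — dropping 'on the patio' and generalizing the agent leaves a sub-description the original still satisfies.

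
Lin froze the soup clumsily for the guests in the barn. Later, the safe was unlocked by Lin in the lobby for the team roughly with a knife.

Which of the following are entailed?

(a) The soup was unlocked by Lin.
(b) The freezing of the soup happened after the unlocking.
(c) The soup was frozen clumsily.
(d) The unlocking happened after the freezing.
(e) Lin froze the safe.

(c), (d)

(a) Not entailed — Lin unlocked the safe, not the soup; the soup belongs to the freezing event.
(b) Not entailed — the narrative places the freezing before the unlocking, not after.
(c) Entailed — the original entails any weakening of itself; this just drops 'for the guests', 'in the barn' and generalizes the agent.
(d) Entailed — the narrative places the freezing before the unlocking.
(e) Not entailed — Lin froze the soup, not the safe; the safe belongs to the unlocking event.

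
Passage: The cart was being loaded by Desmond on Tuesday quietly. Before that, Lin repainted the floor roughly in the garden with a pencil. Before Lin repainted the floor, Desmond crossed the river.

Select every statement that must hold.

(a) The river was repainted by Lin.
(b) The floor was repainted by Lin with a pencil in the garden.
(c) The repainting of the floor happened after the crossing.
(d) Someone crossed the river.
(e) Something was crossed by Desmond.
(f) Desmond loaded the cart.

(a) Not entailed — Lin repainted the floor, not the river; the river belongs to the crossing event.
(b) Entailed — dropping 'roughly' leaves a sub-description the original still satisfies.
(c) Entailed — the narrative places the crossing before the repainting.
(d) Entailed — generalizing the agent leaves a sub-description the original still satisfies.
(e) Entailed — the original entails any weakening of itself; this just generalizes the patient.
(f) Not entailed — 'was loading' is progressive on an accomplishment; it does not entail the completed 'loaded'.

(b), (c), (d), (e)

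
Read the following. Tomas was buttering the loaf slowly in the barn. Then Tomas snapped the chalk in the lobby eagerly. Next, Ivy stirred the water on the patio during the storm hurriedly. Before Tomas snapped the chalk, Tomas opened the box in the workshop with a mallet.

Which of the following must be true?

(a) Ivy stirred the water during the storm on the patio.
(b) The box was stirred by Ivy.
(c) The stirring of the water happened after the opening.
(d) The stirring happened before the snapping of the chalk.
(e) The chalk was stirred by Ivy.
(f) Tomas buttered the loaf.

(a), (c)

(a) Entailed — the original entails any weakening of itself; this just drops 'hurriedly'.
(b) Not entailed — Ivy stirred the water, not the box; the box belongs to the opening event.
(c) Entailed — the narrative places the opening before the stirring.
(d) Not entailed — the narrative places the snapping before the stirring, not after.
(e) Not entailed — Ivy stirred the water, not the chalk; the chalk belongs to the snapping event.
(f) Not entailed — 'was buttering' is progressive on an accomplishment; it does not entail the completed 'buttered'.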